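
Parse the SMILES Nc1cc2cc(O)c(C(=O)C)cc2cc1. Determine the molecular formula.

C12H11NO2

Walk through each heavy atom and fill implicit hydrogens from standard valence (C 4, N 3, O 2, S 2, halogen 1); for lowercase aromatic atoms, an aromatic c carries 1 H when it has two neighbours and 0 H with three, and aromatic n carries 0 H:
  atom 1: N, bond orders sum to 1 (valence 3) → 2 H
  atom 2: aromatic c, 3 neighbours → 0 H
  atom 3: aromatic c, 2 neighbours → 1 H
  atom 4: aromatic c, 3 neighbours → 0 H
  atom 5: aromatic c, 2 neighbours → 1 H
  atom 6: aromatic c, 3 neighbours → 0 H
  atom 7: O, bond orders sum to 1 (valence 2) → 1 H
  atom 8: aromatic c, 3 neighbours → 0 H
  atom 9: C, bond orders sum to 4 (valence 4) → 0 H
  atom 10: O, bond orders sum to 2 (valence 2) → 0 H
  atom 11: C, bond orders sum to 1 (valence 4) → 3 H
  atom 12: aromatic c, 2 neighbours → 1 H
  atom 13: aromatic c, 3 neighbours → 0 H
  atom 14: aromatic c, 2 neighbours → 1 H
  atom 15: aromatic c, 2 neighbours → 1 H
Totals → C:12, H:11, N:1, O:2.
In Hill order: C12H11NO2.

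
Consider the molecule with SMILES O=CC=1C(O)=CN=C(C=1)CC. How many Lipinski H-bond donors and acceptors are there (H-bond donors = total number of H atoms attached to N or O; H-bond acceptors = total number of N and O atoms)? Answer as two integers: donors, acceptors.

Donors: find every N or O and count the H atoms it carries.
  atom 1 (O): bond orders sum to 2 → 0 H
  atom 5 (O): bond orders sum to 1 → 1 H
  atom 7 (N): bond orders sum to 3 → 0 H
Lipinski HBD = 1.
Acceptors: N atoms = 1, O atoms = 2 → HBA = 3.

1, 3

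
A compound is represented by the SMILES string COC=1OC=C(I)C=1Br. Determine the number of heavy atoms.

9

Every atom symbol written in the SMILES (organic subset) is one heavy atom; implicit H are not written.
Heavy atoms by element → Br:1, C:5, I:1, O:2.
Total: 9.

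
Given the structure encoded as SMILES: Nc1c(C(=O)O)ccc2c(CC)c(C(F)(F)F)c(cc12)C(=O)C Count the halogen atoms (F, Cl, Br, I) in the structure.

Halogen atoms appear at heavy-atom positions 15, 16, 17 (3×F).
Other groups present: 1 carboxylic acid, 1 ketone, 1 primary amine.
Halogen count: 3.

3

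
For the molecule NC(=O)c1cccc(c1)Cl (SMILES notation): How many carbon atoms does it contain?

Count every carbon token in the SMILES (each C, including those in ring-closure positions and inside branches).
Carbon count: 7.

7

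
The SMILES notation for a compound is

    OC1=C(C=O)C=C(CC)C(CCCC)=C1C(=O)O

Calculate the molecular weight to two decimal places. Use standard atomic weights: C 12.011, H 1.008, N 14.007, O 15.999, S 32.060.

First, the molecular formula is C14H18O4 (counting implicit H from valence).
  C: 14 × 12.011 = 168.154
  H: 18 × 1.008 = 18.144
  O: 4 × 15.999 = 63.996
Sum: 14×12.011 + 18×1.008 + 4×15.999 = 250.294 → 250.29 g/mol.

250.29 g/mol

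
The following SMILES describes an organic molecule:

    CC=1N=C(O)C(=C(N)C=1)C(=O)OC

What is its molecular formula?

C8H10N2O3

Walk through each heavy atom and fill implicit hydrogens from standard valence (C 4, N 3, O 2, S 2, halogen 1):
  atom 1: C, bond orders sum to 1 (valence 4) → 3 H
  atom 2: C, bond orders sum to 4 (valence 4) → 0 H
  atom 3: N, bond orders sum to 3 (valence 3) → 0 H
  atom 4: C, bond orders sum to 4 (valence 4) → 0 H
  atom 5: O, bond orders sum to 1 (valence 2) → 1 H
  atom 6: C, bond orders sum to 4 (valence 4) → 0 H
  atom 7: C, bond orders sum to 4 (valence 4) → 0 H
  atom 8: N, bond orders sum to 1 (valence 3) → 2 H
  atom 9: C, bond orders sum to 3 (valence 4) → 1 H
  atom 10: C, bond orders sum to 4 (valence 4) → 0 H
  atom 11: O, bond orders sum to 2 (valence 2) → 0 H
  atom 12: O, bond orders sum to 2 (valence 2) → 0 H
  atom 13: C, bond orders sum to 1 (valence 4) → 3 H
Totals → C:8, H:10, N:2, O:3.
In Hill order: C8H10N2O3.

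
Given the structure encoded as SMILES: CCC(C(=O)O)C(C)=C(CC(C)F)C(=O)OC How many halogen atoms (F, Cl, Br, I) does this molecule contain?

Halogen atoms appear at heavy-atom position 13 (1×F).
Other groups present: 1 alkene, 1 carboxylic acid, 1 ester.
Halogen count: 1.

1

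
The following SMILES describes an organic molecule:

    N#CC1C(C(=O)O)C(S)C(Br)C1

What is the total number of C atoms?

Count every carbon token in the SMILES (each C, including those in ring-closure positions and inside branches).
Carbon count: 7.

7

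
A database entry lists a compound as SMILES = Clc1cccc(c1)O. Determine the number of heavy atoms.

Every atom symbol written in the SMILES (organic subset) is one heavy atom; implicit H are not written.
Heavy atoms by element → C:6, Cl:1, O:1.
Total: 8.

8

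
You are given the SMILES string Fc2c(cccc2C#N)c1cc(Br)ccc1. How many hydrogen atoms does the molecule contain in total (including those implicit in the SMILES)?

7

Walk through each heavy atom and fill implicit hydrogens from standard valence (C 4, N 3, O 2, S 2, halogen 1); for lowercase aromatic atoms, an aromatic c carries 1 H when it has two neighbours and 0 H with three, and aromatic n carries 0 H:
  atom 1: F (halogen, monovalent) → 0 H
  atom 2: aromatic c, 3 neighbours → 0 H
  atom 3: aromatic c, 3 neighbours → 0 H
  atom 4: aromatic c, 2 neighbours → 1 H
  atom 5: aromatic c, 2 neighbours → 1 H
  atom 6: aromatic c, 2 neighbours → 1 H
  atom 7: aromatic c, 3 neighbours → 0 H
  atom 8: C, bond orders sum to 4 (valence 4) → 0 H
  atom 9: N, bond orders sum to 3 (valence 3) → 0 H
  atom 10: aromatic c, 3 neighbours → 0 H
  atom 11: aromatic c, 2 neighbours → 1 H
  atom 12: aromatic c, 3 neighbours → 0 H
  atom 13: Br (halogen, monovalent) → 0 H
  atom 14: aromatic c, 2 neighbours → 1 H
  atom 15: aromatic c, 2 neighbours → 1 H
  atom 16: aromatic c, 2 neighbours → 1 H
Total hydrogens: 7.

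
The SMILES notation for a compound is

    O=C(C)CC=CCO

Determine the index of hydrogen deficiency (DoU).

2

Degree of unsaturation = (number of rings) + (number of π bonds).
Ring closures in the SMILES: 0.
π bonds: 2 double bonds (each 1 DoU) → 2 DoU from unsaturation.
Total DoU = 0 + 2 = 2.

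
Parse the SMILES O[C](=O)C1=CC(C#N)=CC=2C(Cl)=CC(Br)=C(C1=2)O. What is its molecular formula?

C12H5BrClNO3

Walk through each heavy atom and fill implicit hydrogens from standard valence (C 4, N 3, O 2, S 2, halogen 1):
  atom 1: O, bond orders sum to 1 (valence 2) → 1 H
  atom 2: C with explicit H count 0
  atom 3: O, bond orders sum to 2 (valence 2) → 0 H
  atom 4: C, bond orders sum to 4 (valence 4) → 0 H
  atom 5: C, bond orders sum to 3 (valence 4) → 1 H
  atom 6: C, bond orders sum to 4 (valence 4) → 0 H
  atom 7: C, bond orders sum to 4 (valence 4) → 0 H
  atom 8: N, bond orders sum to 3 (valence 3) → 0 H
  atom 9: C, bond orders sum to 3 (valence 4) → 1 H
  atom 10: C, bond orders sum to 4 (valence 4) → 0 H
  atom 11: C, bond orders sum to 4 (valence 4) → 0 H
  atom 12: Cl (halogen, monovalent) → 0 H
  atom 13: C, bond orders sum to 3 (valence 4) → 1 H
  atom 14: C, bond orders sum to 4 (valence 4) → 0 H
  atom 15: Br (halogen, monovalent) → 0 H
  atom 16: C, bond orders sum to 4 (valence 4) → 0 H
  atom 17: C, bond orders sum to 4 (valence 4) → 0 H
  atom 18: O, bond orders sum to 1 (valence 2) → 1 H
Totals → C:12, H:5, Br:1, Cl:1, N:1, O:3.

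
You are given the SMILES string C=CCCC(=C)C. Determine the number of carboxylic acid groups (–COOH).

0

Scan the SMILES for the carboxylic acid motif — none present.
Groups that are present: 2 alkene.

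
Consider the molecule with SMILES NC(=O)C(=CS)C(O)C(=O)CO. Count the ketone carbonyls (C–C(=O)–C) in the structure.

The ketone motif appears at heavy-atom position 9 in the SMILES.
Other groups present: 1 alkene, 1 amide, 2 hydroxyl, 1 thiol.
Ketone count: 1.

1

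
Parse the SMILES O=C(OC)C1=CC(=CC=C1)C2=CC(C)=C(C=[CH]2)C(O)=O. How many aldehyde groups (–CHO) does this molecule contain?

0

Scan the SMILES for the aldehyde motif — none present.
Groups that are present: 1 carboxylic acid, 1 ester.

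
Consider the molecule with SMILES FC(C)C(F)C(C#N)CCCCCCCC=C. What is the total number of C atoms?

Count every carbon token in the SMILES (each C, including those in ring-closure positions and inside branches).
Carbon count: 14.

14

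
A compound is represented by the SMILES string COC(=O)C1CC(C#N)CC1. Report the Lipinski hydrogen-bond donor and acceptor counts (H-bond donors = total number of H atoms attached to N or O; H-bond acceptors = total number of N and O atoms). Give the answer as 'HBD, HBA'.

Donors: find every N or O and count the H atoms it carries.
  atom 2 (O): bond orders sum to 2 → 0 H
  atom 4 (O): bond orders sum to 2 → 0 H
  atom 9 (N): bond orders sum to 3 → 0 H
Lipinski HBD = 0.
Acceptors: N atoms = 1, O atoms = 2 → HBA = 3.

0, 3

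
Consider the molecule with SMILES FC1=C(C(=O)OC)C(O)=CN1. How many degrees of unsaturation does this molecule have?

Molecular formula: C6H6FNO3.
DoU = (2C + 2 + N − H − X) / 2, where X is the halogen count and O/S are ignored.
    = (2·6 + 2 + 1 − 6 − 1) / 2 = 8 / 2 = 4.

4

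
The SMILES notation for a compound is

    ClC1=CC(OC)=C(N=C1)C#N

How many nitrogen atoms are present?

Scan the SMILES for N atoms (remember two-letter symbols like Cl and Br are single atoms).
Nitrogen count: 2.

2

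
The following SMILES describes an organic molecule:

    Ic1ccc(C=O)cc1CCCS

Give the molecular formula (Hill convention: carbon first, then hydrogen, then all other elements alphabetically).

Walk through each heavy atom and fill implicit hydrogens from standard valence (C 4, N 3, O 2, S 2, halogen 1); for lowercase aromatic atoms, an aromatic c carries 1 H when it has two neighbours and 0 H with three, and aromatic n carries 0 H:
  atom 1: I (halogen, monovalent) → 0 H
  atom 2: aromatic c, 3 neighbours → 0 H
  atom 3: aromatic c, 2 neighbours → 1 H
  atom 4: aromatic c, 2 neighbours → 1 H
  atom 5: aromatic c, 3 neighbours → 0 H
  atom 6: C, bond orders sum to 3 (valence 4) → 1 H
  atom 7: O, bond orders sum to 2 (valence 2) → 0 H
  atom 8: aromatic c, 2 neighbours → 1 H
  atom 9: aromatic c, 3 neighbours → 0 H
  atom 10: C, bond orders sum to 2 (valence 4) → 2 H
  atom 11: C, bond orders sum to 2 (valence 4) → 2 H
  atom 12: C, bond orders sum to 2 (valence 4) → 2 H
  atom 13: S, bond orders sum to 1 (valence 2) → 1 H
Totals → C:10, H:11, I:1, O:1, S:1.

C10H11IOS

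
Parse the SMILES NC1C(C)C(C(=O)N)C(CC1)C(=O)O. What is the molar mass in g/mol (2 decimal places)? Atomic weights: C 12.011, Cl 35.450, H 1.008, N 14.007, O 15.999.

200.24 g/mol

First, the molecular formula is C9H16N2O3 (counting implicit H from valence).
  C: 9 × 12.011 = 108.099
  H: 16 × 1.008 = 16.128
  N: 2 × 14.007 = 28.014
  O: 3 × 15.999 = 47.997
Sum: 9×12.011 + 16×1.008 + 2×14.007 + 3×15.999 = 200.238 → 200.24 g/mol.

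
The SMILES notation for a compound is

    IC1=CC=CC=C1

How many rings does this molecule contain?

1

In SMILES, each pair of matching ring-closure digits denotes one ring-closing bond; the number of such bonds equals the number of independent rings.
Ring-closure bonds here: 1.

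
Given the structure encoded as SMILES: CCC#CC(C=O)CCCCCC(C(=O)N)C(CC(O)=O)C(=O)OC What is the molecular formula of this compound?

C18H27NO6

Walk through each heavy atom and fill implicit hydrogens from standard valence (C 4, N 3, O 2, S 2, halogen 1):
  atom 1: C, bond orders sum to 1 (valence 4) → 3 H
  atom 2: C, bond orders sum to 2 (valence 4) → 2 H
  atom 3: C, bond orders sum to 4 (valence 4) → 0 H
  atom 4: C, bond orders sum to 4 (valence 4) → 0 H
  atom 5: C, bond orders sum to 3 (valence 4) → 1 H
  atom 6: C, bond orders sum to 3 (valence 4) → 1 H
  atom 7: O, bond orders sum to 2 (valence 2) → 0 H
  atom 8: C, bond orders sum to 2 (valence 4) → 2 H
  atom 9: C, bond orders sum to 2 (valence 4) → 2 H
  atom 10: C, bond orders sum to 2 (valence 4) → 2 H
  atom 11: C, bond orders sum to 2 (valence 4) → 2 H
  atom 12: C, bond orders sum to 2 (valence 4) → 2 H
  atom 13: C, bond orders sum to 3 (valence 4) → 1 H
  atom 14: C, bond orders sum to 4 (valence 4) → 0 H
  atom 15: O, bond orders sum to 2 (valence 2) → 0 H
  atom 16: N, bond orders sum to 1 (valence 3) → 2 H
  atom 17: C, bond orders sum to 3 (valence 4) → 1 H
  atom 18: C, bond orders sum to 2 (valence 4) → 2 H
  atom 19: C, bond orders sum to 4 (valence 4) → 0 H
  atom 20: O, bond orders sum to 1 (valence 2) → 1 H
  atom 21: O, bond orders sum to 2 (valence 2) → 0 H
  atom 22: C, bond orders sum to 4 (valence 4) → 0 H
  atom 23: O, bond orders sum to 2 (valence 2) → 0 H
  atom 24: O, bond orders sum to 2 (valence 2) → 0 H
  atom 25: C, bond orders sum to 1 (valence 4) → 3 H
Totals → C:18, H:27, N:1, O:6.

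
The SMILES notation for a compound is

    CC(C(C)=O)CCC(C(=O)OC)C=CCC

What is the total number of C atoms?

Count every carbon token in the SMILES (each C, including those in ring-closure positions and inside branches).
Carbon count: 13.

13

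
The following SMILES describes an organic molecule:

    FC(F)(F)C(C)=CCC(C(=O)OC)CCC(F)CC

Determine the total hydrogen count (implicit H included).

Walk through each heavy atom and fill implicit hydrogens from standard valence (C 4, N 3, O 2, S 2, halogen 1):
  atom 1: F (halogen, monovalent) → 0 H
  atom 2: C, bond orders sum to 4 (valence 4) → 0 H
  atom 3: F (halogen, monovalent) → 0 H
  atom 4: F (halogen, monovalent) → 0 H
  atom 5: C, bond orders sum to 4 (valence 4) → 0 H
  atom 6: C, bond orders sum to 1 (valence 4) → 3 H
  atom 7: C, bond orders sum to 3 (valence 4) → 1 H
  atom 8: C, bond orders sum to 2 (valence 4) → 2 H
  atom 9: C, bond orders sum to 3 (valence 4) → 1 H
  atom 10: C, bond orders sum to 4 (valence 4) → 0 H
  atom 11: O, bond orders sum to 2 (valence 2) → 0 H
  atom 12: O, bond orders sum to 2 (valence 2) → 0 H
  atom 13: C, bond orders sum to 1 (valence 4) → 3 H
  atom 14: C, bond orders sum to 2 (valence 4) → 2 H
  atom 15: C, bond orders sum to 2 (valence 4) → 2 H
  atom 16: C, bond orders sum to 3 (valence 4) → 1 H
  atom 17: F (halogen, monovalent) → 0 H
  atom 18: C, bond orders sum to 2 (valence 4) → 2 H
  atom 19: C, bond orders sum to 1 (valence 4) → 3 H
Total hydrogens: 20.

20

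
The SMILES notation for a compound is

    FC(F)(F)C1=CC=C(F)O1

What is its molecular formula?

Walk through each heavy atom and fill implicit hydrogens from standard valence (C 4, N 3, O 2, S 2, halogen 1):
  atom 1: F (halogen, monovalent) → 0 H
  atom 2: C, bond orders sum to 4 (valence 4) → 0 H
  atom 3: F (halogen, monovalent) → 0 H
  atom 4: F (halogen, monovalent) → 0 H
  atom 5: C, bond orders sum to 4 (valence 4) → 0 H
  atom 6: C, bond orders sum to 3 (valence 4) → 1 H
  atom 7: C, bond orders sum to 3 (valence 4) → 1 H
  atom 8: C, bond orders sum to 4 (valence 4) → 0 H
  atom 9: F (halogen, monovalent) → 0 H
  atom 10: O, bond orders sum to 2 (valence 2) → 0 H
Totals → C:5, H:2, F:4, O:1.
In Hill order: C5H2F4O.

C5H2F4O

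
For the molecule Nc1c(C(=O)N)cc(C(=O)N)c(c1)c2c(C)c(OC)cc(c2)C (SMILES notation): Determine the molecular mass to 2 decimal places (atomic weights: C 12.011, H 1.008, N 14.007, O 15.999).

313.36 g/mol

First, the molecular formula is C17H19N3O3 (counting implicit H from valence).
  C: 17 × 12.011 = 204.187
  H: 19 × 1.008 = 19.152
  N: 3 × 14.007 = 42.021
  O: 3 × 15.999 = 47.997
Sum: 17×12.011 + 19×1.008 + 3×14.007 + 3×15.999 = 313.357 → 313.36 g/mol.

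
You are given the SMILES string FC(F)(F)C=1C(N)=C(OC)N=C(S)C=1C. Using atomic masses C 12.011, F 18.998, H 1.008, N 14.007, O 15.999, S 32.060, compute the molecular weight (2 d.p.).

238.23 g/mol

First, the molecular formula is C8H9F3N2OS (counting implicit H from valence).
  C: 8 × 12.011 = 96.088
  F: 3 × 18.998 = 56.994
  H: 9 × 1.008 = 9.072
  N: 2 × 14.007 = 28.014
  O: 1 × 15.999 = 15.999
  S: 1 × 32.060 = 32.060
Sum: 8×12.011 + 3×18.998 + 9×1.008 + 2×14.007 + 1×15.999 + 1×32.060 = 238.227 → 238.23 g/mol.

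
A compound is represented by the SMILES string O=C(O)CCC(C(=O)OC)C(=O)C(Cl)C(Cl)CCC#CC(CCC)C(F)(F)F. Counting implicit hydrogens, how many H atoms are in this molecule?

23

Walk through each heavy atom and fill implicit hydrogens from standard valence (C 4, N 3, O 2, S 2, halogen 1):
  atom 1: O, bond orders sum to 2 (valence 2) → 0 H
  atom 2: C, bond orders sum to 4 (valence 4) → 0 H
  atom 3: O, bond orders sum to 1 (valence 2) → 1 H
  atom 4: C, bond orders sum to 2 (valence 4) → 2 H
  atom 5: C, bond orders sum to 2 (valence 4) → 2 H
  atom 6: C, bond orders sum to 3 (valence 4) → 1 H
  atom 7: C, bond orders sum to 4 (valence 4) → 0 H
  atom 8: O, bond orders sum to 2 (valence 2) → 0 H
  atom 9: O, bond orders sum to 2 (valence 2) → 0 H
  atom 10: C, bond orders sum to 1 (valence 4) → 3 H
  atom 11: C, bond orders sum to 4 (valence 4) → 0 H
  atom 12: O, bond orders sum to 2 (valence 2) → 0 H
  atom 13: C, bond orders sum to 3 (valence 4) → 1 H
  atom 14: Cl (halogen, monovalent) → 0 H
  atom 15: C, bond orders sum to 3 (valence 4) → 1 H
  atom 16: Cl (halogen, monovalent) → 0 H
  atom 17: C, bond orders sum to 2 (valence 4) → 2 H
  atom 18: C, bond orders sum to 2 (valence 4) → 2 H
  atom 19: C, bond orders sum to 4 (valence 4) → 0 H
  atom 20: C, bond orders sum to 4 (valence 4) → 0 H
  atom 21: C, bond orders sum to 3 (valence 4) → 1 H
  atom 22: C, bond orders sum to 2 (valence 4) → 2 H
  atom 23: C, bond orders sum to 2 (valence 4) → 2 H
  atom 24: C, bond orders sum to 1 (valence 4) → 3 H
  atom 25: C, bond orders sum to 4 (valence 4) → 0 H
  atom 26: F (halogen, monovalent) → 0 H
  atom 27: F (halogen, monovalent) → 0 H
  atom 28: F (halogen, monovalent) → 0 H
Total hydrogens: 23.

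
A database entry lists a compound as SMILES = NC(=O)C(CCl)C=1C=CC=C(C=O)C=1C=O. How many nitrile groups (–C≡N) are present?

0

Scan the SMILES for the nitrile motif — none present.
Groups that are present: 2 aldehyde, 1 amide.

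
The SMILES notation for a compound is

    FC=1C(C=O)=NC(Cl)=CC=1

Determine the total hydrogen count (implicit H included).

3

Walk through each heavy atom and fill implicit hydrogens from standard valence (C 4, N 3, O 2, S 2, halogen 1):
  atom 1: F (halogen, monovalent) → 0 H
  atom 2: C, bond orders sum to 4 (valence 4) → 0 H
  atom 3: C, bond orders sum to 4 (valence 4) → 0 H
  atom 4: C, bond orders sum to 3 (valence 4) → 1 H
  atom 5: O, bond orders sum to 2 (valence 2) → 0 H
  atom 6: N, bond orders sum to 3 (valence 3) → 0 H
  atom 7: C, bond orders sum to 4 (valence 4) → 0 H
  atom 8: Cl (halogen, monovalent) → 0 H
  atom 9: C, bond orders sum to 3 (valence 4) → 1 H
  atom 10: C, bond orders sum to 3 (valence 4) → 1 H
Total hydrogens: 3.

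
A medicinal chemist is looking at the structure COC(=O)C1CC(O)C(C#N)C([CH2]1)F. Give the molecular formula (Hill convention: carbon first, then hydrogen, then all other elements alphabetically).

C9H12FNO3

Walk through each heavy atom and fill implicit hydrogens from standard valence (C 4, N 3, O 2, S 2, halogen 1):
  atom 1: C, bond orders sum to 1 (valence 4) → 3 H
  atom 2: O, bond orders sum to 2 (valence 2) → 0 H
  atom 3: C, bond orders sum to 4 (valence 4) → 0 H
  atom 4: O, bond orders sum to 2 (valence 2) → 0 H
  atom 5: C, bond orders sum to 3 (valence 4) → 1 H
  atom 6: C, bond orders sum to 2 (valence 4) → 2 H
  atom 7: C, bond orders sum to 3 (valence 4) → 1 H
  atom 8: O, bond orders sum to 1 (valence 2) → 1 H
  atom 9: C, bond orders sum to 3 (valence 4) → 1 H
  atom 10: C, bond orders sum to 4 (valence 4) → 0 H
  atom 11: N, bond orders sum to 3 (valence 3) → 0 H
  atom 12: C, bond orders sum to 3 (valence 4) → 1 H
  atom 13: C with explicit H count 2
  atom 14: F (halogen, monovalent) → 0 H
Totals → C:9, H:12, F:1, N:1, O:3.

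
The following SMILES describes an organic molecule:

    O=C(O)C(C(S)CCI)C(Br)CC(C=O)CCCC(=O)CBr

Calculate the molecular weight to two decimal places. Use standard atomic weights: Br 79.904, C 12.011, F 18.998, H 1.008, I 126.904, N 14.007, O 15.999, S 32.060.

572.09 g/mol

First, the molecular formula is C14H21Br2IO4S (counting implicit H from valence).
  Br: 2 × 79.904 = 159.808
  C: 14 × 12.011 = 168.154
  H: 21 × 1.008 = 21.168
  I: 1 × 126.904 = 126.904
  O: 4 × 15.999 = 63.996
  S: 1 × 32.060 = 32.060
Sum: 2×79.904 + 14×12.011 + 21×1.008 + 1×126.904 + 4×15.999 + 1×32.060 = 572.090 → 572.09 g/mol.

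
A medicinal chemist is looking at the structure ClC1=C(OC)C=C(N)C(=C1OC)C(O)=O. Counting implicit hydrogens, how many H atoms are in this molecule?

Walk through each heavy atom and fill implicit hydrogens from standard valence (C 4, N 3, O 2, S 2, halogen 1):
  atom 1: Cl (halogen, monovalent) → 0 H
  atom 2: C, bond orders sum to 4 (valence 4) → 0 H
  atom 3: C, bond orders sum to 4 (valence 4) → 0 H
  atom 4: O, bond orders sum to 2 (valence 2) → 0 H
  atom 5: C, bond orders sum to 1 (valence 4) → 3 H
  atom 6: C, bond orders sum to 3 (valence 4) → 1 H
  atom 7: C, bond orders sum to 4 (valence 4) → 0 H
  atom 8: N, bond orders sum to 1 (valence 3) → 2 H
  atom 9: C, bond orders sum to 4 (valence 4) → 0 H
  atom 10: C, bond orders sum to 4 (valence 4) → 0 H
  atom 11: O, bond orders sum to 2 (valence 2) → 0 H
  atom 12: C, bond orders sum to 1 (valence 4) → 3 H
  atom 13: C, bond orders sum to 4 (valence 4) → 0 H
  atom 14: O, bond orders sum to 1 (valence 2) → 1 H
  atom 15: O, bond orders sum to 2 (valence 2) → 0 H
Total hydrogens: 10.

10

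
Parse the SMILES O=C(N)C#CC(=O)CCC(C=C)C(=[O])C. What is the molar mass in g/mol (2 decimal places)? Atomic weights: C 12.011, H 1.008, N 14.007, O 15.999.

207.23 g/mol

First, the molecular formula is C11H13NO3 (counting implicit H from valence).
  C: 11 × 12.011 = 132.121
  H: 13 × 1.008 = 13.104
  N: 1 × 14.007 = 14.007
  O: 3 × 15.999 = 47.997
Sum: 11×12.011 + 13×1.008 + 1×14.007 + 3×15.999 = 207.229 → 207.23 g/mol.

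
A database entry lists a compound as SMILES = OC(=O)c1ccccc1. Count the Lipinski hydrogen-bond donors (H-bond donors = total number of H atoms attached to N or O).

1

Donors: find every N or O and count the H atoms it carries.
  atom 1 (O): bond orders sum to 1 → 1 H
  atom 3 (O): bond orders sum to 2 → 0 H
Lipinski HBD = 1.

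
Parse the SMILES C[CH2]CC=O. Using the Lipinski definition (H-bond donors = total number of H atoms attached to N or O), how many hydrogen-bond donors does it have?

Donors: find every N or O and count the H atoms it carries.
  atom 5 (O): bond orders sum to 2 → 0 H
Lipinski HBD = 0.

0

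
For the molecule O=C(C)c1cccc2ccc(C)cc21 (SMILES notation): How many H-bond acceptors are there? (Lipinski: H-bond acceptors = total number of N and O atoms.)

N atoms: 0; O atoms: 1.
Lipinski HBA = 0 + 1 = 1.

1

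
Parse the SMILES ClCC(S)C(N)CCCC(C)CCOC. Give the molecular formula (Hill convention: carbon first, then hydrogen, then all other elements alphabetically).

Walk through each heavy atom and fill implicit hydrogens from standard valence (C 4, N 3, O 2, S 2, halogen 1):
  atom 1: Cl (halogen, monovalent) → 0 H
  atom 2: C, bond orders sum to 2 (valence 4) → 2 H
  atom 3: C, bond orders sum to 3 (valence 4) → 1 H
  atom 4: S, bond orders sum to 1 (valence 2) → 1 H
  atom 5: C, bond orders sum to 3 (valence 4) → 1 H
  atom 6: N, bond orders sum to 1 (valence 3) → 2 H
  atom 7: C, bond orders sum to 2 (valence 4) → 2 H
  atom 8: C, bond orders sum to 2 (valence 4) → 2 H
  atom 9: C, bond orders sum to 2 (valence 4) → 2 H
  atom 10: C, bond orders sum to 3 (valence 4) → 1 H
  atom 11: C, bond orders sum to 1 (valence 4) → 3 H
  atom 12: C, bond orders sum to 2 (valence 4) → 2 H
  atom 13: C, bond orders sum to 2 (valence 4) → 2 H
  atom 14: O, bond orders sum to 2 (valence 2) → 0 H
  atom 15: C, bond orders sum to 1 (valence 4) → 3 H
Totals → C:11, H:24, Cl:1, N:1, O:1, S:1.
In Hill order: C11H24ClNOS.

C11H24ClNOS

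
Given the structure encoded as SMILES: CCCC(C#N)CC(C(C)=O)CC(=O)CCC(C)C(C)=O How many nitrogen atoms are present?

Scan the SMILES for N atoms (remember two-letter symbols like Cl and Br are single atoms).
Nitrogen count: 1.

1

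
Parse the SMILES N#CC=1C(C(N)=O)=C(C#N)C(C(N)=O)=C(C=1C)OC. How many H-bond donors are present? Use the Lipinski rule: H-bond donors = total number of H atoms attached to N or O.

4

Donors: find every N or O and count the H atoms it carries.
  atom 1 (N): bond orders sum to 3 → 0 H
  atom 6 (N): bond orders sum to 1 → 2 H
  atom 7 (O): bond orders sum to 2 → 0 H
  atom 10 (N): bond orders sum to 3 → 0 H
  atom 13 (N): bond orders sum to 1 → 2 H
  atom 14 (O): bond orders sum to 2 → 0 H
  atom 18 (O): bond orders sum to 2 → 0 H
Lipinski HBD = 4.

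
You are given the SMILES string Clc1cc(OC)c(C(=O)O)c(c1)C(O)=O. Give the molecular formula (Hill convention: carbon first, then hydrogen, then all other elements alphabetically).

Walk through each heavy atom and fill implicit hydrogens from standard valence (C 4, N 3, O 2, S 2, halogen 1); for lowercase aromatic atoms, an aromatic c carries 1 H when it has two neighbours and 0 H with three, and aromatic n carries 0 H:
  atom 1: Cl (halogen, monovalent) → 0 H
  atom 2: aromatic c, 3 neighbours → 0 H
  atom 3: aromatic c, 2 neighbours → 1 H
  atom 4: aromatic c, 3 neighbours → 0 H
  atom 5: O, bond orders sum to 2 (valence 2) → 0 H
  atom 6: C, bond orders sum to 1 (valence 4) → 3 H
  atom 7: aromatic c, 3 neighbours → 0 H
  atom 8: C, bond orders sum to 4 (valence 4) → 0 H
  atom 9: O, bond orders sum to 2 (valence 2) → 0 H
  atom 10: O, bond orders sum to 1 (valence 2) → 1 H
  atom 11: aromatic c, 3 neighbours → 0 H
  atom 12: aromatic c, 2 neighbours → 1 H
  atom 13: C, bond orders sum to 4 (valence 4) → 0 H
  atom 14: O, bond orders sum to 1 (valence 2) → 1 H
  atom 15: O, bond orders sum to 2 (valence 2) → 0 H
Totals → C:9, H:7, Cl:1, O:5.

C9H7ClO5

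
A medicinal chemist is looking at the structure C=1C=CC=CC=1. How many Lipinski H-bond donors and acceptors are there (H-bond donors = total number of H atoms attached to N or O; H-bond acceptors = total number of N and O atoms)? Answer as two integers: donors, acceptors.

Donors: find every N or O and count the H atoms it carries.
  (no N or O atoms present)
Lipinski HBD = 0.
Acceptors: N atoms = 0, O atoms = 0 → HBA = 0.

0, 0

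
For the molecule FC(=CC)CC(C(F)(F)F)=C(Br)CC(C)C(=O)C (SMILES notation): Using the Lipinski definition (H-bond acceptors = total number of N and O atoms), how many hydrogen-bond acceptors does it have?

N atoms: 0; O atoms: 1.
Lipinski HBA = 0 + 1 = 1.

1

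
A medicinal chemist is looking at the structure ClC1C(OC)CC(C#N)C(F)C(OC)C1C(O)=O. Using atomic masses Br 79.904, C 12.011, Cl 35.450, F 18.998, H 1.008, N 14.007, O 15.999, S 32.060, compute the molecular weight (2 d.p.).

First, the molecular formula is C11H15ClFNO4 (counting implicit H from valence).
  C: 11 × 12.011 = 132.121
  Cl: 1 × 35.450 = 35.450
  F: 1 × 18.998 = 18.998
  H: 15 × 1.008 = 15.120
  N: 1 × 14.007 = 14.007
  O: 4 × 15.999 = 63.996
Sum: 11×12.011 + 1×35.450 + 1×18.998 + 15×1.008 + 1×14.007 + 4×15.999 = 279.692 → 279.69 g/mol.

279.69 g/mol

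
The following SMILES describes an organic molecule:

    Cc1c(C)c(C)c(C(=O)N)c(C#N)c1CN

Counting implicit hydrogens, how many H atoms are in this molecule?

Walk through each heavy atom and fill implicit hydrogens from standard valence (C 4, N 3, O 2, S 2, halogen 1); for lowercase aromatic atoms, an aromatic c carries 1 H when it has two neighbours and 0 H with three, and aromatic n carries 0 H:
  atom 1: C, bond orders sum to 1 (valence 4) → 3 H
  atom 2: aromatic c, 3 neighbours → 0 H
  atom 3: aromatic c, 3 neighbours → 0 H
  atom 4: C, bond orders sum to 1 (valence 4) → 3 H
  atom 5: aromatic c, 3 neighbours → 0 H
  atom 6: C, bond orders sum to 1 (valence 4) → 3 H
  atom 7: aromatic c, 3 neighbours → 0 H
  atom 8: C, bond orders sum to 4 (valence 4) → 0 H
  atom 9: O, bond orders sum to 2 (valence 2) → 0 H
  atom 10: N, bond orders sum to 1 (valence 3) → 2 H
  atom 11: aromatic c, 3 neighbours → 0 H
  atom 12: C, bond orders sum to 4 (valence 4) → 0 H
  atom 13: N, bond orders sum to 3 (valence 3) → 0 H
  atom 14: aromatic c, 3 neighbours → 0 H
  atom 15: C, bond orders sum to 2 (valence 4) → 2 H
  atom 16: N, bond orders sum to 1 (valence 3) → 2 H
Total hydrogens: 15.

15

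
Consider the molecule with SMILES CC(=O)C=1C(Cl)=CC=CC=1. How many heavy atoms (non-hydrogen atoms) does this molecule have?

Every atom symbol written in the SMILES (organic subset) is one heavy atom; implicit H are not written.
Heavy atoms by element → C:8, Cl:1, O:1.
Total: 10.

10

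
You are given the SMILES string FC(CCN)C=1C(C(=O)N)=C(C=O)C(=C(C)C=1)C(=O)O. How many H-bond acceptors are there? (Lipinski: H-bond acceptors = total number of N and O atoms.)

6

N atoms: 2; O atoms: 4.
Lipinski HBA = 2 + 4 = 6.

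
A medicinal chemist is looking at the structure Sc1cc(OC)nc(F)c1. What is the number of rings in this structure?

In SMILES, each pair of matching ring-closure digits denotes one ring-closing bond; the number of such bonds equals the number of independent rings.
Ring-closure bonds here: 1.

1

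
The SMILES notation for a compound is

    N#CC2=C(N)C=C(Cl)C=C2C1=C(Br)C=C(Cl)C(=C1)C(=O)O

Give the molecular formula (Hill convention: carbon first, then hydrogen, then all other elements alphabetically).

Walk through each heavy atom and fill implicit hydrogens from standard valence (C 4, N 3, O 2, S 2, halogen 1):
  atom 1: N, bond orders sum to 3 (valence 3) → 0 H
  atom 2: C, bond orders sum to 4 (valence 4) → 0 H
  atom 3: C, bond orders sum to 4 (valence 4) → 0 H
  atom 4: C, bond orders sum to 4 (valence 4) → 0 H
  atom 5: N, bond orders sum to 1 (valence 3) → 2 H
  atom 6: C, bond orders sum to 3 (valence 4) → 1 H
  atom 7: C, bond orders sum to 4 (valence 4) → 0 H
  atom 8: Cl (halogen, monovalent) → 0 H
  atom 9: C, bond orders sum to 3 (valence 4) → 1 H
  atom 10: C, bond orders sum to 4 (valence 4) → 0 H
  atom 11: C, bond orders sum to 4 (valence 4) → 0 H
  atom 12: C, bond orders sum to 4 (valence 4) → 0 H
  atom 13: Br (halogen, monovalent) → 0 H
  atom 14: C, bond orders sum to 3 (valence 4) → 1 H
  atom 15: C, bond orders sum to 4 (valence 4) → 0 H
  atom 16: Cl (halogen, monovalent) → 0 H
  atom 17: C, bond orders sum to 4 (valence 4) → 0 H
  atom 18: C, bond orders sum to 3 (valence 4) → 1 H
  atom 19: C, bond orders sum to 4 (valence 4) → 0 H
  atom 20: O, bond orders sum to 2 (valence 2) → 0 H
  atom 21: O, bond orders sum to 1 (valence 2) → 1 H
Totals → C:14, H:7, Br:1, Cl:2, N:2, O:2.

C14H7BrCl2N2O2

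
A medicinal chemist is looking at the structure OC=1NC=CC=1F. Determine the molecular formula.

Walk through each heavy atom and fill implicit hydrogens from standard valence (C 4, N 3, O 2, S 2, halogen 1):
  atom 1: O, bond orders sum to 1 (valence 2) → 1 H
  atom 2: C, bond orders sum to 4 (valence 4) → 0 H
  atom 3: N, bond orders sum to 2 (valence 3) → 1 H
  atom 4: C, bond orders sum to 3 (valence 4) → 1 H
  atom 5: C, bond orders sum to 3 (valence 4) → 1 H
  atom 6: C, bond orders sum to 4 (valence 4) → 0 H
  atom 7: F (halogen, monovalent) → 0 H
Totals → C:4, H:4, F:1, N:1, O:1.
In Hill order: C4H4FNO.

C4H4FNO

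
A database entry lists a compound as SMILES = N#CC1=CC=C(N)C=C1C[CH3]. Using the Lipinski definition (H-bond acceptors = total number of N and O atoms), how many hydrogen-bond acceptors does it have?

2

N atoms: 2; O atoms: 0.
Lipinski HBA = 2 + 0 = 2.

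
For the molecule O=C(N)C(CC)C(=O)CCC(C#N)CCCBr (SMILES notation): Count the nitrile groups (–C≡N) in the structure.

1

The nitrile motif appears at heavy-atom position 12 in the SMILES.
Other groups present: 1 amide, 1 ketone.
Nitrile count: 1.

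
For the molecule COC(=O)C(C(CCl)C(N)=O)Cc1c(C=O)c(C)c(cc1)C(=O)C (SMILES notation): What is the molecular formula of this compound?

C17H20ClNO5

Walk through each heavy atom and fill implicit hydrogens from standard valence (C 4, N 3, O 2, S 2, halogen 1); for lowercase aromatic atoms, an aromatic c carries 1 H when it has two neighbours and 0 H with three, and aromatic n carries 0 H:
  atom 1: C, bond orders sum to 1 (valence 4) → 3 H
  atom 2: O, bond orders sum to 2 (valence 2) → 0 H
  atom 3: C, bond orders sum to 4 (valence 4) → 0 H
  atom 4: O, bond orders sum to 2 (valence 2) → 0 H
  atom 5: C, bond orders sum to 3 (valence 4) → 1 H
  atom 6: C, bond orders sum to 3 (valence 4) → 1 H
  atom 7: C, bond orders sum to 2 (valence 4) → 2 H
  atom 8: Cl (halogen, monovalent) → 0 H
  atom 9: C, bond orders sum to 4 (valence 4) → 0 H
  atom 10: N, bond orders sum to 1 (valence 3) → 2 H
  atom 11: O, bond orders sum to 2 (valence 2) → 0 H
  atom 12: C, bond orders sum to 2 (valence 4) → 2 H
  atom 13: aromatic c, 3 neighbours → 0 H
  atom 14: aromatic c, 3 neighbours → 0 H
  atom 15: C, bond orders sum to 3 (valence 4) → 1 H
  atom 16: O, bond orders sum to 2 (valence 2) → 0 H
  atom 17: aromatic c, 3 neighbours → 0 H
  atom 18: C, bond orders sum to 1 (valence 4) → 3 H
  atom 19: aromatic c, 3 neighbours → 0 H
  atom 20: aromatic c, 2 neighbours → 1 H
  atom 21: aromatic c, 2 neighbours → 1 H
  atom 22: C, bond orders sum to 4 (valence 4) → 0 H
  atom 23: O, bond orders sum to 2 (valence 2) → 0 H
  atom 24: C, bond orders sum to 1 (valence 4) → 3 H
Totals → C:17, H:20, Cl:1, N:1, O:5.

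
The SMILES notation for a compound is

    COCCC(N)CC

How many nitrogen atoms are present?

1

Scan the SMILES for N atoms (remember two-letter symbols like Cl and Br are single atoms).
Nitrogen count: 1.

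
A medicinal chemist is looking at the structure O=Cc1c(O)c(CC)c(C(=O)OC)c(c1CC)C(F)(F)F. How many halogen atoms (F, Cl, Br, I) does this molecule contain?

Halogen atoms appear at heavy-atom positions 19, 20, 21 (3×F).
Other groups present: 1 aldehyde, 1 ester, 1 hydroxyl.
Halogen count: 3.

3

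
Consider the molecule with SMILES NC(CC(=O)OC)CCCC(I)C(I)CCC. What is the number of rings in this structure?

In SMILES, each pair of matching ring-closure digits denotes one ring-closing bond; the number of such bonds equals the number of independent rings.
Ring-closure bonds here: 0.

0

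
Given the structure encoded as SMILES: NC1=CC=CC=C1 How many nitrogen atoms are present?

Scan the SMILES for N atoms (remember two-letter symbols like Cl and Br are single atoms).
Nitrogen count: 1.

1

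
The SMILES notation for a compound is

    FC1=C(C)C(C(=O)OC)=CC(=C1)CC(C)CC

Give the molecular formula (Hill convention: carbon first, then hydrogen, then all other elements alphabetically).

C14H19FO2

Walk through each heavy atom and fill implicit hydrogens from standard valence (C 4, N 3, O 2, S 2, halogen 1):
  atom 1: F (halogen, monovalent) → 0 H
  atom 2: C, bond orders sum to 4 (valence 4) → 0 H
  atom 3: C, bond orders sum to 4 (valence 4) → 0 H
  atom 4: C, bond orders sum to 1 (valence 4) → 3 H
  atom 5: C, bond orders sum to 4 (valence 4) → 0 H
  atom 6: C, bond orders sum to 4 (valence 4) → 0 H
  atom 7: O, bond orders sum to 2 (valence 2) → 0 H
  atom 8: O, bond orders sum to 2 (valence 2) → 0 H
  atom 9: C, bond orders sum to 1 (valence 4) → 3 H
  atom 10: C, bond orders sum to 3 (valence 4) → 1 H
  atom 11: C, bond orders sum to 4 (valence 4) → 0 H
  atom 12: C, bond orders sum to 3 (valence 4) → 1 H
  atom 13: C, bond orders sum to 2 (valence 4) → 2 H
  atom 14: C, bond orders sum to 3 (valence 4) → 1 H
  atom 15: C, bond orders sum to 1 (valence 4) → 3 H
  atom 16: C, bond orders sum to 2 (valence 4) → 2 H
  atom 17: C, bond orders sum to 1 (valence 4) → 3 H
Totals → C:14, H:19, F:1, O:2.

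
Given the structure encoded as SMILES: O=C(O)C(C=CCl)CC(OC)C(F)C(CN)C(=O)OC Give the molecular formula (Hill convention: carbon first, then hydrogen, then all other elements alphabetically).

Walk through each heavy atom and fill implicit hydrogens from standard valence (C 4, N 3, O 2, S 2, halogen 1):
  atom 1: O, bond orders sum to 2 (valence 2) → 0 H
  atom 2: C, bond orders sum to 4 (valence 4) → 0 H
  atom 3: O, bond orders sum to 1 (valence 2) → 1 H
  atom 4: C, bond orders sum to 3 (valence 4) → 1 H
  atom 5: C, bond orders sum to 3 (valence 4) → 1 H
  atom 6: C, bond orders sum to 3 (valence 4) → 1 H
  atom 7: Cl (halogen, monovalent) → 0 H
  atom 8: C, bond orders sum to 2 (valence 4) → 2 H
  atom 9: C, bond orders sum to 3 (valence 4) → 1 H
  atom 10: O, bond orders sum to 2 (valence 2) → 0 H
  atom 11: C, bond orders sum to 1 (valence 4) → 3 H
  atom 12: C, bond orders sum to 3 (valence 4) → 1 H
  atom 13: F (halogen, monovalent) → 0 H
  atom 14: C, bond orders sum to 3 (valence 4) → 1 H
  atom 15: C, bond orders sum to 2 (valence 4) → 2 H
  atom 16: N, bond orders sum to 1 (valence 3) → 2 H
  atom 17: C, bond orders sum to 4 (valence 4) → 0 H
  atom 18: O, bond orders sum to 2 (valence 2) → 0 H
  atom 19: O, bond orders sum to 2 (valence 2) → 0 H
  atom 20: C, bond orders sum to 1 (valence 4) → 3 H
Totals → C:12, H:19, Cl:1, F:1, N:1, O:5.
In Hill order: C12H19ClFNO5.

C12H19ClFNO5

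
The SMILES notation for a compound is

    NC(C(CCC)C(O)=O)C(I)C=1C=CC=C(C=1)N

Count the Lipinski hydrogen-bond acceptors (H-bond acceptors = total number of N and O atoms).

N atoms: 2; O atoms: 2.
Lipinski HBA = 2 + 2 = 4.

4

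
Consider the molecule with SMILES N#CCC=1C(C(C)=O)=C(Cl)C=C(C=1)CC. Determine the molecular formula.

Walk through each heavy atom and fill implicit hydrogens from standard valence (C 4, N 3, O 2, S 2, halogen 1):
  atom 1: N, bond orders sum to 3 (valence 3) → 0 H
  atom 2: C, bond orders sum to 4 (valence 4) → 0 H
  atom 3: C, bond orders sum to 2 (valence 4) → 2 H
  atom 4: C, bond orders sum to 4 (valence 4) → 0 H
  atom 5: C, bond orders sum to 4 (valence 4) → 0 H
  atom 6: C, bond orders sum to 4 (valence 4) → 0 H
  atom 7: C, bond orders sum to 1 (valence 4) → 3 H
  atom 8: O, bond orders sum to 2 (valence 2) → 0 H
  atom 9: C, bond orders sum to 4 (valence 4) → 0 H
  atom 10: Cl (halogen, monovalent) → 0 H
  atom 11: C, bond orders sum to 3 (valence 4) → 1 H
  atom 12: C, bond orders sum to 4 (valence 4) → 0 H
  atom 13: C, bond orders sum to 3 (valence 4) → 1 H
  atom 14: C, bond orders sum to 2 (valence 4) → 2 H
  atom 15: C, bond orders sum to 1 (valence 4) → 3 H
Totals → C:12, H:12, Cl:1, N:1, O:1.

C12H12ClNO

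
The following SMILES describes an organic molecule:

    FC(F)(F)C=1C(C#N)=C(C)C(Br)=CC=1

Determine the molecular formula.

Walk through each heavy atom and fill implicit hydrogens from standard valence (C 4, N 3, O 2, S 2, halogen 1):
  atom 1: F (halogen, monovalent) → 0 H
  atom 2: C, bond orders sum to 4 (valence 4) → 0 H
  atom 3: F (halogen, monovalent) → 0 H
  atom 4: F (halogen, monovalent) → 0 H
  atom 5: C, bond orders sum to 4 (valence 4) → 0 H
  atom 6: C, bond orders sum to 4 (valence 4) → 0 H
  atom 7: C, bond orders sum to 4 (valence 4) → 0 H
  atom 8: N, bond orders sum to 3 (valence 3) → 0 H
  atom 9: C, bond orders sum to 4 (valence 4) → 0 H
  atom 10: C, bond orders sum to 1 (valence 4) → 3 H
  atom 11: C, bond orders sum to 4 (valence 4) → 0 H
  atom 12: Br (halogen, monovalent) → 0 H
  atom 13: C, bond orders sum to 3 (valence 4) → 1 H
  atom 14: C, bond orders sum to 3 (valence 4) → 1 H
Totals → C:9, H:5, Br:1, F:3, N:1.
In Hill order: C9H5BrF3N.

C9H5BrF3N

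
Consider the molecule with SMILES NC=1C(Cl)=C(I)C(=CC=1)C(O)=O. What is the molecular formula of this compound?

Walk through each heavy atom and fill implicit hydrogens from standard valence (C 4, N 3, O 2, S 2, halogen 1):
  atom 1: N, bond orders sum to 1 (valence 3) → 2 H
  atom 2: C, bond orders sum to 4 (valence 4) → 0 H
  atom 3: C, bond orders sum to 4 (valence 4) → 0 H
  atom 4: Cl (halogen, monovalent) → 0 H
  atom 5: C, bond orders sum to 4 (valence 4) → 0 H
  atom 6: I (halogen, monovalent) → 0 H
  atom 7: C, bond orders sum to 4 (valence 4) → 0 H
  atom 8: C, bond orders sum to 3 (valence 4) → 1 H
  atom 9: C, bond orders sum to 3 (valence 4) → 1 H
  atom 10: C, bond orders sum to 4 (valence 4) → 0 H
  atom 11: O, bond orders sum to 1 (valence 2) → 1 H
  atom 12: O, bond orders sum to 2 (valence 2) → 0 H
Totals → C:7, H:5, Cl:1, I:1, N:1, O:2.
In Hill order: C7H5ClINO2.

C7H5ClINO2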